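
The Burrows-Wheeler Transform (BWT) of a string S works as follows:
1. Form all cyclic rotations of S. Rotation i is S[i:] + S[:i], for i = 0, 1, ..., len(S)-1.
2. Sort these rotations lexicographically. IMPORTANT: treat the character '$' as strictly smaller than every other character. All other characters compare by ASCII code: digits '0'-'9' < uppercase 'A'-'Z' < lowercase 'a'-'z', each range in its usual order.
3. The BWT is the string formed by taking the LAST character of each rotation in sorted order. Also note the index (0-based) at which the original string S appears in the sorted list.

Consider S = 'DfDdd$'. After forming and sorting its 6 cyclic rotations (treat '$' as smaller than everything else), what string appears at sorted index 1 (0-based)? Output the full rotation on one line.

Answer: Ddd$Df

Derivation:
All 6 rotations (rotation i = S[i:]+S[:i]):
  rot[0] = DfDdd$
  rot[1] = fDdd$D
  rot[2] = Ddd$Df
  rot[3] = dd$DfD
  rot[4] = d$DfDd
  rot[5] = $DfDdd
Sorted (with $ < everything):
  sorted[0] = $DfDdd
  sorted[1] = Ddd$Df
  sorted[2] = DfDdd$
  sorted[3] = d$DfDd
  sorted[4] = dd$DfD
  sorted[5] = fDdd$D
sorted[1] = Ddd$Df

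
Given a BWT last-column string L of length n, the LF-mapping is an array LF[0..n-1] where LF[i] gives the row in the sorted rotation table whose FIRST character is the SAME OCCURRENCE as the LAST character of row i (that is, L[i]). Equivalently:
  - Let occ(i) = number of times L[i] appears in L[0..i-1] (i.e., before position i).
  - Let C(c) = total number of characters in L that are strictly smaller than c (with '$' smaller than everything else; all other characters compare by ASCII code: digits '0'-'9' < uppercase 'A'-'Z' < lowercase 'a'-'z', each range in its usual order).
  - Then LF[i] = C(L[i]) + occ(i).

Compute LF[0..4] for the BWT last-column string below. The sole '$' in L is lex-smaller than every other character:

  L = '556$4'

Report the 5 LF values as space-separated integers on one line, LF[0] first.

Char counts: '$':1, '4':1, '5':2, '6':1
C (first-col start): C('$')=0, C('4')=1, C('5')=2, C('6')=4
L[0]='5': occ=0, LF[0]=C('5')+0=2+0=2
L[1]='5': occ=1, LF[1]=C('5')+1=2+1=3
L[2]='6': occ=0, LF[2]=C('6')+0=4+0=4
L[3]='$': occ=0, LF[3]=C('$')+0=0+0=0
L[4]='4': occ=0, LF[4]=C('4')+0=1+0=1

Answer: 2 3 4 0 1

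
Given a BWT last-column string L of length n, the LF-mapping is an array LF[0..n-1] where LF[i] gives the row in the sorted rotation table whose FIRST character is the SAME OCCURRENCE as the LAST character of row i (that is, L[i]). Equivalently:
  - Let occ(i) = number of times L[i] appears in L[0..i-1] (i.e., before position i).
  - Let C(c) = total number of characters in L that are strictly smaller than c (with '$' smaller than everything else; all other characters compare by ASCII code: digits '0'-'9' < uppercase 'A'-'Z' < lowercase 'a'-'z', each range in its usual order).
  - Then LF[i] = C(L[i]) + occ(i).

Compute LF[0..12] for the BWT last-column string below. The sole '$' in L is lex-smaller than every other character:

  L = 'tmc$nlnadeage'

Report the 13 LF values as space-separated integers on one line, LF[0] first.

Char counts: '$':1, 'a':2, 'c':1, 'd':1, 'e':2, 'g':1, 'l':1, 'm':1, 'n':2, 't':1
C (first-col start): C('$')=0, C('a')=1, C('c')=3, C('d')=4, C('e')=5, C('g')=7, C('l')=8, C('m')=9, C('n')=10, C('t')=12
L[0]='t': occ=0, LF[0]=C('t')+0=12+0=12
L[1]='m': occ=0, LF[1]=C('m')+0=9+0=9
L[2]='c': occ=0, LF[2]=C('c')+0=3+0=3
L[3]='$': occ=0, LF[3]=C('$')+0=0+0=0
L[4]='n': occ=0, LF[4]=C('n')+0=10+0=10
L[5]='l': occ=0, LF[5]=C('l')+0=8+0=8
L[6]='n': occ=1, LF[6]=C('n')+1=10+1=11
L[7]='a': occ=0, LF[7]=C('a')+0=1+0=1
L[8]='d': occ=0, LF[8]=C('d')+0=4+0=4
L[9]='e': occ=0, LF[9]=C('e')+0=5+0=5
L[10]='a': occ=1, LF[10]=C('a')+1=1+1=2
L[11]='g': occ=0, LF[11]=C('g')+0=7+0=7
L[12]='e': occ=1, LF[12]=C('e')+1=5+1=6

Answer: 12 9 3 0 10 8 11 1 4 5 2 7 6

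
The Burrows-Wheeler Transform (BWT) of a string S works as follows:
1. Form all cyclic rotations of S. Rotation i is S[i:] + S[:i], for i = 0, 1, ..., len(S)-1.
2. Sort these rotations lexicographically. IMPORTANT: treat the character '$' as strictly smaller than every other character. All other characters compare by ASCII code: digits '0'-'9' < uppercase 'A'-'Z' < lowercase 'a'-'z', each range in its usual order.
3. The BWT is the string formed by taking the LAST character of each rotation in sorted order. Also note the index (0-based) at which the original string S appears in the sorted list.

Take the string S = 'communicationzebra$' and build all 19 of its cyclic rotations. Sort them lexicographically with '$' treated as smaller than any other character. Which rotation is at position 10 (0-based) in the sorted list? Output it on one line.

All 19 rotations (rotation i = S[i:]+S[:i]):
  rot[0] = communicationzebra$
  rot[1] = ommunicationzebra$c
  rot[2] = mmunicationzebra$co
  rot[3] = municationzebra$com
  rot[4] = unicationzebra$comm
  rot[5] = nicationzebra$commu
  rot[6] = icationzebra$commun
  rot[7] = cationzebra$communi
  rot[8] = ationzebra$communic
  rot[9] = tionzebra$communica
  rot[10] = ionzebra$communicat
  rot[11] = onzebra$communicati
  rot[12] = nzebra$communicatio
  rot[13] = zebra$communication
  rot[14] = ebra$communicationz
  rot[15] = bra$communicationze
  rot[16] = ra$communicationzeb
  rot[17] = a$communicationzebr
  rot[18] = $communicationzebra
Sorted (with $ < everything):
  sorted[0] = $communicationzebra
  sorted[1] = a$communicationzebr
  sorted[2] = ationzebra$communic
  sorted[3] = bra$communicationze
  sorted[4] = cationzebra$communi
  sorted[5] = communicationzebra$
  sorted[6] = ebra$communicationz
  sorted[7] = icationzebra$commun
  sorted[8] = ionzebra$communicat
  sorted[9] = mmunicationzebra$co
  sorted[10] = municationzebra$com
  sorted[11] = nicationzebra$commu
  sorted[12] = nzebra$communicatio
  sorted[13] = ommunicationzebra$c
  sorted[14] = onzebra$communicati
  sorted[15] = ra$communicationzeb
  sorted[16] = tionzebra$communica
  sorted[17] = unicationzebra$comm
  sorted[18] = zebra$communication
sorted[10] = municationzebra$com

Answer: municationzebra$com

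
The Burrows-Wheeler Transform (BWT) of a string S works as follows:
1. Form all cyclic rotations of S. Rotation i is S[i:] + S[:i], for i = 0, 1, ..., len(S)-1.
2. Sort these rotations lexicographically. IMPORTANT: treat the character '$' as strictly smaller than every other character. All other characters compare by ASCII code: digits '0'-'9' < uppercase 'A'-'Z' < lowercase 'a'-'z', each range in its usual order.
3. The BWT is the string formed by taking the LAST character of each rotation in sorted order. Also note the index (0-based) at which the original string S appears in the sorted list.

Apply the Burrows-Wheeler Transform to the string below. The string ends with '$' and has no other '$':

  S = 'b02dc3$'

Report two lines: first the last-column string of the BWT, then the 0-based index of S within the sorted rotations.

Answer: 3b0c$d2
4

Derivation:
All 7 rotations (rotation i = S[i:]+S[:i]):
  rot[0] = b02dc3$
  rot[1] = 02dc3$b
  rot[2] = 2dc3$b0
  rot[3] = dc3$b02
  rot[4] = c3$b02d
  rot[5] = 3$b02dc
  rot[6] = $b02dc3
Sorted (with $ < everything):
  sorted[0] = $b02dc3  (last char: '3')
  sorted[1] = 02dc3$b  (last char: 'b')
  sorted[2] = 2dc3$b0  (last char: '0')
  sorted[3] = 3$b02dc  (last char: 'c')
  sorted[4] = b02dc3$  (last char: '$')
  sorted[5] = c3$b02d  (last char: 'd')
  sorted[6] = dc3$b02  (last char: '2')
Last column: 3b0c$d2
Original string S is at sorted index 4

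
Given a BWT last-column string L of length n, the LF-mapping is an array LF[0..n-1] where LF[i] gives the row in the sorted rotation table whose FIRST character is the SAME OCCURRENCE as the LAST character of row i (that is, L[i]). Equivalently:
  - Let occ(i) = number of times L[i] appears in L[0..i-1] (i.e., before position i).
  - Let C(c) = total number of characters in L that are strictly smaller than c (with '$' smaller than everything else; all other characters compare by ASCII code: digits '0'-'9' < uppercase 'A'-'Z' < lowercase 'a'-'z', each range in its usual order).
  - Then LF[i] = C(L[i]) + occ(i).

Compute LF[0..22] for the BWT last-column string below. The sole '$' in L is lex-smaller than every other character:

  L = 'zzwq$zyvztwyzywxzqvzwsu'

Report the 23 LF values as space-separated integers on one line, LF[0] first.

Answer: 16 17 8 1 0 18 13 6 19 4 9 14 20 15 10 12 21 2 7 22 11 3 5

Derivation:
Char counts: '$':1, 'q':2, 's':1, 't':1, 'u':1, 'v':2, 'w':4, 'x':1, 'y':3, 'z':7
C (first-col start): C('$')=0, C('q')=1, C('s')=3, C('t')=4, C('u')=5, C('v')=6, C('w')=8, C('x')=12, C('y')=13, C('z')=16
L[0]='z': occ=0, LF[0]=C('z')+0=16+0=16
L[1]='z': occ=1, LF[1]=C('z')+1=16+1=17
L[2]='w': occ=0, LF[2]=C('w')+0=8+0=8
L[3]='q': occ=0, LF[3]=C('q')+0=1+0=1
L[4]='$': occ=0, LF[4]=C('$')+0=0+0=0
L[5]='z': occ=2, LF[5]=C('z')+2=16+2=18
L[6]='y': occ=0, LF[6]=C('y')+0=13+0=13
L[7]='v': occ=0, LF[7]=C('v')+0=6+0=6
L[8]='z': occ=3, LF[8]=C('z')+3=16+3=19
L[9]='t': occ=0, LF[9]=C('t')+0=4+0=4
L[10]='w': occ=1, LF[10]=C('w')+1=8+1=9
L[11]='y': occ=1, LF[11]=C('y')+1=13+1=14
L[12]='z': occ=4, LF[12]=C('z')+4=16+4=20
L[13]='y': occ=2, LF[13]=C('y')+2=13+2=15
L[14]='w': occ=2, LF[14]=C('w')+2=8+2=10
L[15]='x': occ=0, LF[15]=C('x')+0=12+0=12
L[16]='z': occ=5, LF[16]=C('z')+5=16+5=21
L[17]='q': occ=1, LF[17]=C('q')+1=1+1=2
L[18]='v': occ=1, LF[18]=C('v')+1=6+1=7
L[19]='z': occ=6, LF[19]=C('z')+6=16+6=22
L[20]='w': occ=3, LF[20]=C('w')+3=8+3=11
L[21]='s': occ=0, LF[21]=C('s')+0=3+0=3
L[22]='u': occ=0, LF[22]=C('u')+0=5+0=5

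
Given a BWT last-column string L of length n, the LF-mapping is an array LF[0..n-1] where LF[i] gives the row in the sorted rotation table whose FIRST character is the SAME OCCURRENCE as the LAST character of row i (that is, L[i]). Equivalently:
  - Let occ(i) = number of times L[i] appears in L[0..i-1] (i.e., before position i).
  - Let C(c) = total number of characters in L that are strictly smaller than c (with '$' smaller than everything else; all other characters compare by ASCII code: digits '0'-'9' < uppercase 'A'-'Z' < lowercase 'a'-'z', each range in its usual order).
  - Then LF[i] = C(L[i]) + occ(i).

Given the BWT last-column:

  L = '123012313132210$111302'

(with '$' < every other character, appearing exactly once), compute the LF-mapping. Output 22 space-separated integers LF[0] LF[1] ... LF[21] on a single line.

Char counts: '$':1, '0':3, '1':8, '2':5, '3':5
C (first-col start): C('$')=0, C('0')=1, C('1')=4, C('2')=12, C('3')=17
L[0]='1': occ=0, LF[0]=C('1')+0=4+0=4
L[1]='2': occ=0, LF[1]=C('2')+0=12+0=12
L[2]='3': occ=0, LF[2]=C('3')+0=17+0=17
L[3]='0': occ=0, LF[3]=C('0')+0=1+0=1
L[4]='1': occ=1, LF[4]=C('1')+1=4+1=5
L[5]='2': occ=1, LF[5]=C('2')+1=12+1=13
L[6]='3': occ=1, LF[6]=C('3')+1=17+1=18
L[7]='1': occ=2, LF[7]=C('1')+2=4+2=6
L[8]='3': occ=2, LF[8]=C('3')+2=17+2=19
L[9]='1': occ=3, LF[9]=C('1')+3=4+3=7
L[10]='3': occ=3, LF[10]=C('3')+3=17+3=20
L[11]='2': occ=2, LF[11]=C('2')+2=12+2=14
L[12]='2': occ=3, LF[12]=C('2')+3=12+3=15
L[13]='1': occ=4, LF[13]=C('1')+4=4+4=8
L[14]='0': occ=1, LF[14]=C('0')+1=1+1=2
L[15]='$': occ=0, LF[15]=C('$')+0=0+0=0
L[16]='1': occ=5, LF[16]=C('1')+5=4+5=9
L[17]='1': occ=6, LF[17]=C('1')+6=4+6=10
L[18]='1': occ=7, LF[18]=C('1')+7=4+7=11
L[19]='3': occ=4, LF[19]=C('3')+4=17+4=21
L[20]='0': occ=2, LF[20]=C('0')+2=1+2=3
L[21]='2': occ=4, LF[21]=C('2')+4=12+4=16

Answer: 4 12 17 1 5 13 18 6 19 7 20 14 15 8 2 0 9 10 11 21 3 16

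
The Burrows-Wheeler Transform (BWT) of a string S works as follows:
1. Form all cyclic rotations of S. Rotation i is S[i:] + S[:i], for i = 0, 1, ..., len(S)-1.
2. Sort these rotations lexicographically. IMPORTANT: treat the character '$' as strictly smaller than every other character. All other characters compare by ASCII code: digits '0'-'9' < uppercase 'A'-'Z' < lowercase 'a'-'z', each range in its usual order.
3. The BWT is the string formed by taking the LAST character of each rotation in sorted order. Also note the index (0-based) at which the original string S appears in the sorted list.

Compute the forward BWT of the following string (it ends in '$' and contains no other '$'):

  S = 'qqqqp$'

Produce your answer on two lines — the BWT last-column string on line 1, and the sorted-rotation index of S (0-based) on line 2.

Answer: pqqqq$
5

Derivation:
All 6 rotations (rotation i = S[i:]+S[:i]):
  rot[0] = qqqqp$
  rot[1] = qqqp$q
  rot[2] = qqp$qq
  rot[3] = qp$qqq
  rot[4] = p$qqqq
  rot[5] = $qqqqp
Sorted (with $ < everything):
  sorted[0] = $qqqqp  (last char: 'p')
  sorted[1] = p$qqqq  (last char: 'q')
  sorted[2] = qp$qqq  (last char: 'q')
  sorted[3] = qqp$qq  (last char: 'q')
  sorted[4] = qqqp$q  (last char: 'q')
  sorted[5] = qqqqp$  (last char: '$')
Last column: pqqqq$
Original string S is at sorted index 5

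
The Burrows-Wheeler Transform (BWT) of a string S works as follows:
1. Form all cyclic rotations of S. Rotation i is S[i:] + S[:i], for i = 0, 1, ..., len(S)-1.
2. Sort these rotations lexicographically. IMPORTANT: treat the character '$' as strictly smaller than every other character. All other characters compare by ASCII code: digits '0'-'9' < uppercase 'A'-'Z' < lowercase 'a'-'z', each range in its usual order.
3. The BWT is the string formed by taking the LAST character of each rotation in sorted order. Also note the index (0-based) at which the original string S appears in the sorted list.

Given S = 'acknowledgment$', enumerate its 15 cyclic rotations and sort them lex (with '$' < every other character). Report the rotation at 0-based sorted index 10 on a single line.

Answer: nowledgment$ack

Derivation:
All 15 rotations (rotation i = S[i:]+S[:i]):
  rot[0] = acknowledgment$
  rot[1] = cknowledgment$a
  rot[2] = knowledgment$ac
  rot[3] = nowledgment$ack
  rot[4] = owledgment$ackn
  rot[5] = wledgment$ackno
  rot[6] = ledgment$acknow
  rot[7] = edgment$acknowl
  rot[8] = dgment$acknowle
  rot[9] = gment$acknowled
  rot[10] = ment$acknowledg
  rot[11] = ent$acknowledgm
  rot[12] = nt$acknowledgme
  rot[13] = t$acknowledgmen
  rot[14] = $acknowledgment
Sorted (with $ < everything):
  sorted[0] = $acknowledgment
  sorted[1] = acknowledgment$
  sorted[2] = cknowledgment$a
  sorted[3] = dgment$acknowle
  sorted[4] = edgment$acknowl
  sorted[5] = ent$acknowledgm
  sorted[6] = gment$acknowled
  sorted[7] = knowledgment$ac
  sorted[8] = ledgment$acknow
  sorted[9] = ment$acknowledg
  sorted[10] = nowledgment$ack
  sorted[11] = nt$acknowledgme
  sorted[12] = owledgment$ackn
  sorted[13] = t$acknowledgmen
  sorted[14] = wledgment$ackno
sorted[10] = nowledgment$ack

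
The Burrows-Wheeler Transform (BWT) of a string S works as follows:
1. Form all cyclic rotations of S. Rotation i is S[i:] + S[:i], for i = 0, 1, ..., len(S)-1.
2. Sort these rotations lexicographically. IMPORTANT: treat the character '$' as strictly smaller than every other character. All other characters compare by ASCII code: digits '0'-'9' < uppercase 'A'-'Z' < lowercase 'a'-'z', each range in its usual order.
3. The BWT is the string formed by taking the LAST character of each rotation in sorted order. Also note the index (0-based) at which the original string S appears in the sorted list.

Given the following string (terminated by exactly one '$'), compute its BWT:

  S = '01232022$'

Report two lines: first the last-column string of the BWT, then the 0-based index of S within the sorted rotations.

All 9 rotations (rotation i = S[i:]+S[:i]):
  rot[0] = 01232022$
  rot[1] = 1232022$0
  rot[2] = 232022$01
  rot[3] = 32022$012
  rot[4] = 2022$0123
  rot[5] = 022$01232
  rot[6] = 22$012320
  rot[7] = 2$0123202
  rot[8] = $01232022
Sorted (with $ < everything):
  sorted[0] = $01232022  (last char: '2')
  sorted[1] = 01232022$  (last char: '$')
  sorted[2] = 022$01232  (last char: '2')
  sorted[3] = 1232022$0  (last char: '0')
  sorted[4] = 2$0123202  (last char: '2')
  sorted[5] = 2022$0123  (last char: '3')
  sorted[6] = 22$012320  (last char: '0')
  sorted[7] = 232022$01  (last char: '1')
  sorted[8] = 32022$012  (last char: '2')
Last column: 2$2023012
Original string S is at sorted index 1

Answer: 2$2023012
1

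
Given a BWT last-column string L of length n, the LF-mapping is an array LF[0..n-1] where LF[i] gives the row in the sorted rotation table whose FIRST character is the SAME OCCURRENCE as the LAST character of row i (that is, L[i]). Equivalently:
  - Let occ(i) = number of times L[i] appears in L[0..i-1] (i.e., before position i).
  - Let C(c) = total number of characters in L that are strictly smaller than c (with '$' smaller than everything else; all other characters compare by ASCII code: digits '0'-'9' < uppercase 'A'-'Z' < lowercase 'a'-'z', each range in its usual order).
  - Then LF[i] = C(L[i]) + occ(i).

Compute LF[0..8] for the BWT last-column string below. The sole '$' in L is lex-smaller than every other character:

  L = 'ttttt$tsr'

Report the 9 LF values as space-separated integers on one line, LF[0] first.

Char counts: '$':1, 'r':1, 's':1, 't':6
C (first-col start): C('$')=0, C('r')=1, C('s')=2, C('t')=3
L[0]='t': occ=0, LF[0]=C('t')+0=3+0=3
L[1]='t': occ=1, LF[1]=C('t')+1=3+1=4
L[2]='t': occ=2, LF[2]=C('t')+2=3+2=5
L[3]='t': occ=3, LF[3]=C('t')+3=3+3=6
L[4]='t': occ=4, LF[4]=C('t')+4=3+4=7
L[5]='$': occ=0, LF[5]=C('$')+0=0+0=0
L[6]='t': occ=5, LF[6]=C('t')+5=3+5=8
L[7]='s': occ=0, LF[7]=C('s')+0=2+0=2
L[8]='r': occ=0, LF[8]=C('r')+0=1+0=1

Answer: 3 4 5 6 7 0 8 2 1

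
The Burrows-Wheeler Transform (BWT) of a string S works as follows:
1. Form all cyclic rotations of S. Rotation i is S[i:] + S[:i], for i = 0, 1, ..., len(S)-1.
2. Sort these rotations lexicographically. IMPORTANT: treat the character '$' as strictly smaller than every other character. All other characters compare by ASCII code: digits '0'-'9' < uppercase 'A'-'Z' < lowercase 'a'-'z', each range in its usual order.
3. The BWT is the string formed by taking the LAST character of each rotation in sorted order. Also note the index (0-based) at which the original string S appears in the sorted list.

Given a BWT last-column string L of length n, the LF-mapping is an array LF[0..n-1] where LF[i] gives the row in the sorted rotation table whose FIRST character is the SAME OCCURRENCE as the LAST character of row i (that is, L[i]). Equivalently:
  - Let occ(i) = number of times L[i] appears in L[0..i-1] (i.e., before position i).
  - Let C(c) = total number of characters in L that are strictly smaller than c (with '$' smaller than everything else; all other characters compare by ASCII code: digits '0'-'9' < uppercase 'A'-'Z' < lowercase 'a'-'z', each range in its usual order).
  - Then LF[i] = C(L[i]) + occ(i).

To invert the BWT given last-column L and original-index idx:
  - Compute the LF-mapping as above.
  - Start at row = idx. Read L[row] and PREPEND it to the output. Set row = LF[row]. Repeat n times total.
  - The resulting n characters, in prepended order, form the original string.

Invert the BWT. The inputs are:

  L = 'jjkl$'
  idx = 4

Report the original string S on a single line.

Answer: lkjj$

Derivation:
LF mapping: 1 2 3 4 0
Walk LF starting at row 4, prepending L[row]:
  step 1: row=4, L[4]='$', prepend. Next row=LF[4]=0
  step 2: row=0, L[0]='j', prepend. Next row=LF[0]=1
  step 3: row=1, L[1]='j', prepend. Next row=LF[1]=2
  step 4: row=2, L[2]='k', prepend. Next row=LF[2]=3
  step 5: row=3, L[3]='l', prepend. Next row=LF[3]=4
Reversed output: lkjj$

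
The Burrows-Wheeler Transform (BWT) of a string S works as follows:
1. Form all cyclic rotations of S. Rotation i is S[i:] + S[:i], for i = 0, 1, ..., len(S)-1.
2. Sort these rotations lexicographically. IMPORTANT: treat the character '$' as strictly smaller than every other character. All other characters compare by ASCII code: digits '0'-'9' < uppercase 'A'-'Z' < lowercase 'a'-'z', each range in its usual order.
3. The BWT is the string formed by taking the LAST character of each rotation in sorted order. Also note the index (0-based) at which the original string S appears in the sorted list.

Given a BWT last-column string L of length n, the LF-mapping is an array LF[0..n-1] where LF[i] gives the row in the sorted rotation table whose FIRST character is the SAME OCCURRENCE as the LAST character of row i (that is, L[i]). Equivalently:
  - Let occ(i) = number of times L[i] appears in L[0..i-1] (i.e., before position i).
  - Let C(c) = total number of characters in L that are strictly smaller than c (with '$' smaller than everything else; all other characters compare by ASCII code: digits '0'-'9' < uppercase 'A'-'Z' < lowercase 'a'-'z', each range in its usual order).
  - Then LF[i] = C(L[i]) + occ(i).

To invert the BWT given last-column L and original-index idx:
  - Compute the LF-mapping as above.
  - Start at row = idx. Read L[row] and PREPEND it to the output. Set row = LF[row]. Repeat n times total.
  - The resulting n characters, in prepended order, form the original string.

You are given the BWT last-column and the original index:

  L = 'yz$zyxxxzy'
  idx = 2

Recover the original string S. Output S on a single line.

Answer: xyzzxzxyy$

Derivation:
LF mapping: 4 7 0 8 5 1 2 3 9 6
Walk LF starting at row 2, prepending L[row]:
  step 1: row=2, L[2]='$', prepend. Next row=LF[2]=0
  step 2: row=0, L[0]='y', prepend. Next row=LF[0]=4
  step 3: row=4, L[4]='y', prepend. Next row=LF[4]=5
  step 4: row=5, L[5]='x', prepend. Next row=LF[5]=1
  step 5: row=1, L[1]='z', prepend. Next row=LF[1]=7
  step 6: row=7, L[7]='x', prepend. Next row=LF[7]=3
  step 7: row=3, L[3]='z', prepend. Next row=LF[3]=8
  step 8: row=8, L[8]='z', prepend. Next row=LF[8]=9
  step 9: row=9, L[9]='y', prepend. Next row=LF[9]=6
  step 10: row=6, L[6]='x', prepend. Next row=LF[6]=2
Reversed output: xyzzxzxyy$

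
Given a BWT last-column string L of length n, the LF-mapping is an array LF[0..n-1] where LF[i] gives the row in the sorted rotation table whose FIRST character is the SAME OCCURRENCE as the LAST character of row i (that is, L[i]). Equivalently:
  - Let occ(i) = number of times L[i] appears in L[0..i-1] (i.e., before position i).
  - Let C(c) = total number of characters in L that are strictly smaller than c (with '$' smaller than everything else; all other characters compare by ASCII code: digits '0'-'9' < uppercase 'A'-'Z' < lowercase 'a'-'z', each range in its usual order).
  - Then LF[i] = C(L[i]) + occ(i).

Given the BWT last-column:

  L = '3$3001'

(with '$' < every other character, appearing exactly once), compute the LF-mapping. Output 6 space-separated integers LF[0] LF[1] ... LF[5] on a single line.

Answer: 4 0 5 1 2 3

Derivation:
Char counts: '$':1, '0':2, '1':1, '3':2
C (first-col start): C('$')=0, C('0')=1, C('1')=3, C('3')=4
L[0]='3': occ=0, LF[0]=C('3')+0=4+0=4
L[1]='$': occ=0, LF[1]=C('$')+0=0+0=0
L[2]='3': occ=1, LF[2]=C('3')+1=4+1=5
L[3]='0': occ=0, LF[3]=C('0')+0=1+0=1
L[4]='0': occ=1, LF[4]=C('0')+1=1+1=2
L[5]='1': occ=0, LF[5]=C('1')+0=3+0=3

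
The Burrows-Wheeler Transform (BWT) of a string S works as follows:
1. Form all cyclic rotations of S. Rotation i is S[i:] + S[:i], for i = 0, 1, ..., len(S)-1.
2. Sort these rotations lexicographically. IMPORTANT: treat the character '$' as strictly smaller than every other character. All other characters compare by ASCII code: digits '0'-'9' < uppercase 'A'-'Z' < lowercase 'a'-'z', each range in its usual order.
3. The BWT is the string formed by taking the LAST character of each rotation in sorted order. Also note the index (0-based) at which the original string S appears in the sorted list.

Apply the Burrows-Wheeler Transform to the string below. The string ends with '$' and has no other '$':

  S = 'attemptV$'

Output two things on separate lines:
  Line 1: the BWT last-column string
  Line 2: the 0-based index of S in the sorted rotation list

Answer: Vt$tempta
2

Derivation:
All 9 rotations (rotation i = S[i:]+S[:i]):
  rot[0] = attemptV$
  rot[1] = ttemptV$a
  rot[2] = temptV$at
  rot[3] = emptV$att
  rot[4] = mptV$atte
  rot[5] = ptV$attem
  rot[6] = tV$attemp
  rot[7] = V$attempt
  rot[8] = $attemptV
Sorted (with $ < everything):
  sorted[0] = $attemptV  (last char: 'V')
  sorted[1] = V$attempt  (last char: 't')
  sorted[2] = attemptV$  (last char: '$')
  sorted[3] = emptV$att  (last char: 't')
  sorted[4] = mptV$atte  (last char: 'e')
  sorted[5] = ptV$attem  (last char: 'm')
  sorted[6] = tV$attemp  (last char: 'p')
  sorted[7] = temptV$at  (last char: 't')
  sorted[8] = ttemptV$a  (last char: 'a')
Last column: Vt$tempta
Original string S is at sorted index 2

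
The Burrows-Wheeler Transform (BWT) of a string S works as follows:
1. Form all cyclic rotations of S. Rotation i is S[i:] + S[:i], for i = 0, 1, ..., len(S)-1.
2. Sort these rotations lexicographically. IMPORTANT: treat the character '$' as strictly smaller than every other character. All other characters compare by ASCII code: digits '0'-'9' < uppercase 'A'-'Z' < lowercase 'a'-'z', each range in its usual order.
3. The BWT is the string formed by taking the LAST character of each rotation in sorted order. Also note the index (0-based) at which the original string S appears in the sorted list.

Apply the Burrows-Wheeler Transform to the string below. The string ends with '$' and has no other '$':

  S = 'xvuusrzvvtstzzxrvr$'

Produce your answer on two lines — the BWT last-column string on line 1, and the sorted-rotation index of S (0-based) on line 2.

All 19 rotations (rotation i = S[i:]+S[:i]):
  rot[0] = xvuusrzvvtstzzxrvr$
  rot[1] = vuusrzvvtstzzxrvr$x
  rot[2] = uusrzvvtstzzxrvr$xv
  rot[3] = usrzvvtstzzxrvr$xvu
  rot[4] = srzvvtstzzxrvr$xvuu
  rot[5] = rzvvtstzzxrvr$xvuus
  rot[6] = zvvtstzzxrvr$xvuusr
  rot[7] = vvtstzzxrvr$xvuusrz
  rot[8] = vtstzzxrvr$xvuusrzv
  rot[9] = tstzzxrvr$xvuusrzvv
  rot[10] = stzzxrvr$xvuusrzvvt
  rot[11] = tzzxrvr$xvuusrzvvts
  rot[12] = zzxrvr$xvuusrzvvtst
  rot[13] = zxrvr$xvuusrzvvtstz
  rot[14] = xrvr$xvuusrzvvtstzz
  rot[15] = rvr$xvuusrzvvtstzzx
  rot[16] = vr$xvuusrzvvtstzzxr
  rot[17] = r$xvuusrzvvtstzzxrv
  rot[18] = $xvuusrzvvtstzzxrvr
Sorted (with $ < everything):
  sorted[0] = $xvuusrzvvtstzzxrvr  (last char: 'r')
  sorted[1] = r$xvuusrzvvtstzzxrv  (last char: 'v')
  sorted[2] = rvr$xvuusrzvvtstzzx  (last char: 'x')
  sorted[3] = rzvvtstzzxrvr$xvuus  (last char: 's')
  sorted[4] = srzvvtstzzxrvr$xvuu  (last char: 'u')
  sorted[5] = stzzxrvr$xvuusrzvvt  (last char: 't')
  sorted[6] = tstzzxrvr$xvuusrzvv  (last char: 'v')
  sorted[7] = tzzxrvr$xvuusrzvvts  (last char: 's')
  sorted[8] = usrzvvtstzzxrvr$xvu  (last char: 'u')
  sorted[9] = uusrzvvtstzzxrvr$xv  (last char: 'v')
  sorted[10] = vr$xvuusrzvvtstzzxr  (last char: 'r')
  sorted[11] = vtstzzxrvr$xvuusrzv  (last char: 'v')
  sorted[12] = vuusrzvvtstzzxrvr$x  (last char: 'x')
  sorted[13] = vvtstzzxrvr$xvuusrz  (last char: 'z')
  sorted[14] = xrvr$xvuusrzvvtstzz  (last char: 'z')
  sorted[15] = xvuusrzvvtstzzxrvr$  (last char: '$')
  sorted[16] = zvvtstzzxrvr$xvuusr  (last char: 'r')
  sorted[17] = zxrvr$xvuusrzvvtstz  (last char: 'z')
  sorted[18] = zzxrvr$xvuusrzvvtst  (last char: 't')
Last column: rvxsutvsuvrvxzz$rzt
Original string S is at sorted index 15

Answer: rvxsutvsuvrvxzz$rzt
15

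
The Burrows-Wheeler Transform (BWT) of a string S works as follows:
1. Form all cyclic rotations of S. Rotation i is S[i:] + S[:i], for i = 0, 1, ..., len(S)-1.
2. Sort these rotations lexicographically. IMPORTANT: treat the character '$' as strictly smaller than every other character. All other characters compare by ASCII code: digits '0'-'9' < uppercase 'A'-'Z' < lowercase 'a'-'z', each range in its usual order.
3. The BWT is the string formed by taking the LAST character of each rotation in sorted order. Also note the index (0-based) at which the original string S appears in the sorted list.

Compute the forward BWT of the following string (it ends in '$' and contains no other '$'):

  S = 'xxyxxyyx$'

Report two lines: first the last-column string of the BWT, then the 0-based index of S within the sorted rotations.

Answer: xy$yxxyxx
2

Derivation:
All 9 rotations (rotation i = S[i:]+S[:i]):
  rot[0] = xxyxxyyx$
  rot[1] = xyxxyyx$x
  rot[2] = yxxyyx$xx
  rot[3] = xxyyx$xxy
  rot[4] = xyyx$xxyx
  rot[5] = yyx$xxyxx
  rot[6] = yx$xxyxxy
  rot[7] = x$xxyxxyy
  rot[8] = $xxyxxyyx
Sorted (with $ < everything):
  sorted[0] = $xxyxxyyx  (last char: 'x')
  sorted[1] = x$xxyxxyy  (last char: 'y')
  sorted[2] = xxyxxyyx$  (last char: '$')
  sorted[3] = xxyyx$xxy  (last char: 'y')
  sorted[4] = xyxxyyx$x  (last char: 'x')
  sorted[5] = xyyx$xxyx  (last char: 'x')
  sorted[6] = yx$xxyxxy  (last char: 'y')
  sorted[7] = yxxyyx$xx  (last char: 'x')
  sorted[8] = yyx$xxyxx  (last char: 'x')
Last column: xy$yxxyxx
Original string S is at sorted index 2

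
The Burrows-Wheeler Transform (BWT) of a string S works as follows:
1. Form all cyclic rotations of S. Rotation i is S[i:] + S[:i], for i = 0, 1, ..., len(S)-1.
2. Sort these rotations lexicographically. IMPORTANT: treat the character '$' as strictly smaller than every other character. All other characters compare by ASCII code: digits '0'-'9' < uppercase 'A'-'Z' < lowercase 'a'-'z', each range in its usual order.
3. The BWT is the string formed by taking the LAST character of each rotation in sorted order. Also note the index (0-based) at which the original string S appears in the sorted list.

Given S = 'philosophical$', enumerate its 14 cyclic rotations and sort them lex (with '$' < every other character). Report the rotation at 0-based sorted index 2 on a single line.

Answer: cal$philosophi

Derivation:
All 14 rotations (rotation i = S[i:]+S[:i]):
  rot[0] = philosophical$
  rot[1] = hilosophical$p
  rot[2] = ilosophical$ph
  rot[3] = losophical$phi
  rot[4] = osophical$phil
  rot[5] = sophical$philo
  rot[6] = ophical$philos
  rot[7] = phical$philoso
  rot[8] = hical$philosop
  rot[9] = ical$philosoph
  rot[10] = cal$philosophi
  rot[11] = al$philosophic
  rot[12] = l$philosophica
  rot[13] = $philosophical
Sorted (with $ < everything):
  sorted[0] = $philosophical
  sorted[1] = al$philosophic
  sorted[2] = cal$philosophi
  sorted[3] = hical$philosop
  sorted[4] = hilosophical$p
  sorted[5] = ical$philosoph
  sorted[6] = ilosophical$ph
  sorted[7] = l$philosophica
  sorted[8] = losophical$phi
  sorted[9] = ophical$philos
  sorted[10] = osophical$phil
  sorted[11] = phical$philoso
  sorted[12] = philosophical$
  sorted[13] = sophical$philo
sorted[2] = cal$philosophi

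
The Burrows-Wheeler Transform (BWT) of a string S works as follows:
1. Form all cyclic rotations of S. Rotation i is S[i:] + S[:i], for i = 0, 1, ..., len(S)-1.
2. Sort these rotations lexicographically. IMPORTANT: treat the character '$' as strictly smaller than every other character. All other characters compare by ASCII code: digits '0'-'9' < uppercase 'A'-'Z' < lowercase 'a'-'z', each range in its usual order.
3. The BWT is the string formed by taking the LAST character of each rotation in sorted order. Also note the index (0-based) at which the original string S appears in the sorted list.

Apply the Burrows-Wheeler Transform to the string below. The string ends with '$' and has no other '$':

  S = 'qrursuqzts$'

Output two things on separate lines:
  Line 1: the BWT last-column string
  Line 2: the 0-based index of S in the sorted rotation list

All 11 rotations (rotation i = S[i:]+S[:i]):
  rot[0] = qrursuqzts$
  rot[1] = rursuqzts$q
  rot[2] = ursuqzts$qr
  rot[3] = rsuqzts$qru
  rot[4] = suqzts$qrur
  rot[5] = uqzts$qrurs
  rot[6] = qzts$qrursu
  rot[7] = zts$qrursuq
  rot[8] = ts$qrursuqz
  rot[9] = s$qrursuqzt
  rot[10] = $qrursuqzts
Sorted (with $ < everything):
  sorted[0] = $qrursuqzts  (last char: 's')
  sorted[1] = qrursuqzts$  (last char: '$')
  sorted[2] = qzts$qrursu  (last char: 'u')
  sorted[3] = rsuqzts$qru  (last char: 'u')
  sorted[4] = rursuqzts$q  (last char: 'q')
  sorted[5] = s$qrursuqzt  (last char: 't')
  sorted[6] = suqzts$qrur  (last char: 'r')
  sorted[7] = ts$qrursuqz  (last char: 'z')
  sorted[8] = uqzts$qrurs  (last char: 's')
  sorted[9] = ursuqzts$qr  (last char: 'r')
  sorted[10] = zts$qrursuq  (last char: 'q')
Last column: s$uuqtrzsrq
Original string S is at sorted index 1

Answer: s$uuqtrzsrq
1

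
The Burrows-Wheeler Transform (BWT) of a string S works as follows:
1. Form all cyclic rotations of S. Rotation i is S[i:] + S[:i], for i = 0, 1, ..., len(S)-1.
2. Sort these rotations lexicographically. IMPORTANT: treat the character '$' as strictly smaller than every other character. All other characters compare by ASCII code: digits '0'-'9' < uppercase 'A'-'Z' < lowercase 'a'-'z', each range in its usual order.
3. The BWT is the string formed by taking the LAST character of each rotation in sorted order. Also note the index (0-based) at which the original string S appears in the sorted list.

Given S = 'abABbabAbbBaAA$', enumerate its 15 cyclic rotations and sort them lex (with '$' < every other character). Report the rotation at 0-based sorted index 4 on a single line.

All 15 rotations (rotation i = S[i:]+S[:i]):
  rot[0] = abABbabAbbBaAA$
  rot[1] = bABbabAbbBaAA$a
  rot[2] = ABbabAbbBaAA$ab
  rot[3] = BbabAbbBaAA$abA
  rot[4] = babAbbBaAA$abAB
  rot[5] = abAbbBaAA$abABb
  rot[6] = bAbbBaAA$abABba
  rot[7] = AbbBaAA$abABbab
  rot[8] = bbBaAA$abABbabA
  rot[9] = bBaAA$abABbabAb
  rot[10] = BaAA$abABbabAbb
  rot[11] = aAA$abABbabAbbB
  rot[12] = AA$abABbabAbbBa
  rot[13] = A$abABbabAbbBaA
  rot[14] = $abABbabAbbBaAA
Sorted (with $ < everything):
  sorted[0] = $abABbabAbbBaAA
  sorted[1] = A$abABbabAbbBaA
  sorted[2] = AA$abABbabAbbBa
  sorted[3] = ABbabAbbBaAA$ab
  sorted[4] = AbbBaAA$abABbab
  sorted[5] = BaAA$abABbabAbb
  sorted[6] = BbabAbbBaAA$abA
  sorted[7] = aAA$abABbabAbbB
  sorted[8] = abABbabAbbBaAA$
  sorted[9] = abAbbBaAA$abABb
  sorted[10] = bABbabAbbBaAA$a
  sorted[11] = bAbbBaAA$abABba
  sorted[12] = bBaAA$abABbabAb
  sorted[13] = babAbbBaAA$abAB
  sorted[14] = bbBaAA$abABbabA
sorted[4] = AbbBaAA$abABbab

Answer: AbbBaAA$abABbab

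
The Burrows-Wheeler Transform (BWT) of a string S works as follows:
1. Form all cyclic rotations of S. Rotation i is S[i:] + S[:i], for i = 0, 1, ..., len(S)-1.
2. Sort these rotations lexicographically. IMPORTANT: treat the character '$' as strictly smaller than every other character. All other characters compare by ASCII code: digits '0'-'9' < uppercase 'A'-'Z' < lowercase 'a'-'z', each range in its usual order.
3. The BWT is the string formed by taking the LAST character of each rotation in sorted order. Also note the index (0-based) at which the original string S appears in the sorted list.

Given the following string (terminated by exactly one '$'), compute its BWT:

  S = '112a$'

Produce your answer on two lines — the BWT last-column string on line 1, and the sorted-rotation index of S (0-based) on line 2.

All 5 rotations (rotation i = S[i:]+S[:i]):
  rot[0] = 112a$
  rot[1] = 12a$1
  rot[2] = 2a$11
  rot[3] = a$112
  rot[4] = $112a
Sorted (with $ < everything):
  sorted[0] = $112a  (last char: 'a')
  sorted[1] = 112a$  (last char: '$')
  sorted[2] = 12a$1  (last char: '1')
  sorted[3] = 2a$11  (last char: '1')
  sorted[4] = a$112  (last char: '2')
Last column: a$112
Original string S is at sorted index 1

Answer: a$112
1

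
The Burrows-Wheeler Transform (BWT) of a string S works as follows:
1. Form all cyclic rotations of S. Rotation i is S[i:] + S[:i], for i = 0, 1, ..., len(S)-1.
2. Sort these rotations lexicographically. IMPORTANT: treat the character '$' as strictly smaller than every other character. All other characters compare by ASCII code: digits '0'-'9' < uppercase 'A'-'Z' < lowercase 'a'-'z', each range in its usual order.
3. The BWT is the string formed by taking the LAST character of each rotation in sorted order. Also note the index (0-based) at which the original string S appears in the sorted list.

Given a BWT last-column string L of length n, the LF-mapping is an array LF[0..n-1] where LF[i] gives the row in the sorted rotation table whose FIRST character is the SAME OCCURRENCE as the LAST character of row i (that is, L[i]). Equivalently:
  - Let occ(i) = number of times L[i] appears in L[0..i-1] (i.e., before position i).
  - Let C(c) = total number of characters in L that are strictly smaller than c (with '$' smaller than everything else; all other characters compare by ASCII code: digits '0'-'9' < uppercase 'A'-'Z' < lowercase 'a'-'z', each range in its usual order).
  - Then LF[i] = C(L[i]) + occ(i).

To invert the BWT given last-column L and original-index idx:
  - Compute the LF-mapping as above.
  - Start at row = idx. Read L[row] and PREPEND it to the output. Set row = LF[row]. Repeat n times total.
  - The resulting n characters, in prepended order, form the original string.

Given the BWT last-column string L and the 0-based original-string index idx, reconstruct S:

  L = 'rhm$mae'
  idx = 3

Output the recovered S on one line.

LF mapping: 6 3 4 0 5 1 2
Walk LF starting at row 3, prepending L[row]:
  step 1: row=3, L[3]='$', prepend. Next row=LF[3]=0
  step 2: row=0, L[0]='r', prepend. Next row=LF[0]=6
  step 3: row=6, L[6]='e', prepend. Next row=LF[6]=2
  step 4: row=2, L[2]='m', prepend. Next row=LF[2]=4
  step 5: row=4, L[4]='m', prepend. Next row=LF[4]=5
  step 6: row=5, L[5]='a', prepend. Next row=LF[5]=1
  step 7: row=1, L[1]='h', prepend. Next row=LF[1]=3
Reversed output: hammer$

Answer: hammer$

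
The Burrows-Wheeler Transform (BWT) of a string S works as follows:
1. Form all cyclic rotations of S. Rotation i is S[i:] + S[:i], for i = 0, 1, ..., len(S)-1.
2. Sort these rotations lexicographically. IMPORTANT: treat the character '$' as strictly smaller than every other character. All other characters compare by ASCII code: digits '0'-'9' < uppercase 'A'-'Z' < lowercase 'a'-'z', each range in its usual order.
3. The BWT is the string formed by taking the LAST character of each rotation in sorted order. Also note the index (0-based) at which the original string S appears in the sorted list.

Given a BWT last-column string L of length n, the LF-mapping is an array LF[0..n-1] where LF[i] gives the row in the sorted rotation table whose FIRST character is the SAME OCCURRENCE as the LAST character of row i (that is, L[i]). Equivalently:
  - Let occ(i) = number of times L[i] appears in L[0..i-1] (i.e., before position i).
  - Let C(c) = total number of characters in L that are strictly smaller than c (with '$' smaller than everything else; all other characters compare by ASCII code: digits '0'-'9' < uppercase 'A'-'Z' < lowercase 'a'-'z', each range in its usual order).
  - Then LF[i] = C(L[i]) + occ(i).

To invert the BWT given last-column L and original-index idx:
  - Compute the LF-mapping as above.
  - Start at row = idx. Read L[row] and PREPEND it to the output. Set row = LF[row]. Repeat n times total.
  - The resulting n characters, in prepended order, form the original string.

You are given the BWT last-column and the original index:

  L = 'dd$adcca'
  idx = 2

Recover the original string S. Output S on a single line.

Answer: adcdacd$

Derivation:
LF mapping: 5 6 0 1 7 3 4 2
Walk LF starting at row 2, prepending L[row]:
  step 1: row=2, L[2]='$', prepend. Next row=LF[2]=0
  step 2: row=0, L[0]='d', prepend. Next row=LF[0]=5
  step 3: row=5, L[5]='c', prepend. Next row=LF[5]=3
  step 4: row=3, L[3]='a', prepend. Next row=LF[3]=1
  step 5: row=1, L[1]='d', prepend. Next row=LF[1]=6
  step 6: row=6, L[6]='c', prepend. Next row=LF[6]=4
  step 7: row=4, L[4]='d', prepend. Next row=LF[4]=7
  step 8: row=7, L[7]='a', prepend. Next row=LF[7]=2
Reversed output: adcdacd$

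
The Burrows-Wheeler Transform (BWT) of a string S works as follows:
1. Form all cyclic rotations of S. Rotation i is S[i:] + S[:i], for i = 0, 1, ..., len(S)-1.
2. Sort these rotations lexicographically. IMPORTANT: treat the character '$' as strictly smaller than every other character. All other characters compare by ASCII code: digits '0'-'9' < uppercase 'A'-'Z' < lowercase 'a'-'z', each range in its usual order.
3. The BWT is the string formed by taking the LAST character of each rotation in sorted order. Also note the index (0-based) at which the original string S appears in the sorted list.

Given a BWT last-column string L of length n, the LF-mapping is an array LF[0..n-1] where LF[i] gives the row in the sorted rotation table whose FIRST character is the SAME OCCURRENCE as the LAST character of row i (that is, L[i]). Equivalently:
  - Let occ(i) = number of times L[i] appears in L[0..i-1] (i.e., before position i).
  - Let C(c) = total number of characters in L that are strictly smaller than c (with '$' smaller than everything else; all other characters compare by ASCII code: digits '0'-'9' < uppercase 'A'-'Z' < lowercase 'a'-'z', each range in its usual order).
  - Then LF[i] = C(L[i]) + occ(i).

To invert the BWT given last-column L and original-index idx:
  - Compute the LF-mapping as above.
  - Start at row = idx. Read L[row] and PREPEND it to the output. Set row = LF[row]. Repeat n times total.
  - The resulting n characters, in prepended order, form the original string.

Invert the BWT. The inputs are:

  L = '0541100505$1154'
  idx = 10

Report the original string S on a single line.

Answer: 45540101015150$

Derivation:
LF mapping: 1 11 9 5 6 2 3 12 4 13 0 7 8 14 10
Walk LF starting at row 10, prepending L[row]:
  step 1: row=10, L[10]='$', prepend. Next row=LF[10]=0
  step 2: row=0, L[0]='0', prepend. Next row=LF[0]=1
  step 3: row=1, L[1]='5', prepend. Next row=LF[1]=11
  step 4: row=11, L[11]='1', prepend. Next row=LF[11]=7
  step 5: row=7, L[7]='5', prepend. Next row=LF[7]=12
  step 6: row=12, L[12]='1', prepend. Next row=LF[12]=8
  step 7: row=8, L[8]='0', prepend. Next row=LF[8]=4
  step 8: row=4, L[4]='1', prepend. Next row=LF[4]=6
  step 9: row=6, L[6]='0', prepend. Next row=LF[6]=3
  step 10: row=3, L[3]='1', prepend. Next row=LF[3]=5
  step 11: row=5, L[5]='0', prepend. Next row=LF[5]=2
  step 12: row=2, L[2]='4', prepend. Next row=LF[2]=9
  step 13: row=9, L[9]='5', prepend. Next row=LF[9]=13
  step 14: row=13, L[13]='5', prepend. Next row=LF[13]=14
  step 15: row=14, L[14]='4', prepend. Next row=LF[14]=10
Reversed output: 45540101015150$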